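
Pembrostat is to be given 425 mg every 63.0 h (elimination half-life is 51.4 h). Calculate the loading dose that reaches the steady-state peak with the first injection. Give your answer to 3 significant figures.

742 mg

k = ln 2 / 51.4 = 0.01349 h⁻¹
Accumulation ratio R = 1 / (1 − e^(−kτ)) = 1 / (1 − e^(−0.01349×63.0)) = 1 / (1 − 0.4276) = 1.747
Loading dose = maintenance dose × R = 425 × 1.747 ≈ 742 mg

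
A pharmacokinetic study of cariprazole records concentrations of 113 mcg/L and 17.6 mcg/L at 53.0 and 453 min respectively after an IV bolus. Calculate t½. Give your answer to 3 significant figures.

k = ln(C₁/C₂) / (t₂ − t₁) = ln(113/17.6) / (453 − 53.0)
  = 1.859 / 400.0 = 0.004649 min⁻¹
t½ = ln 2 / k = ln 2 / 0.004649 ≈ 149 minutes

149 minutes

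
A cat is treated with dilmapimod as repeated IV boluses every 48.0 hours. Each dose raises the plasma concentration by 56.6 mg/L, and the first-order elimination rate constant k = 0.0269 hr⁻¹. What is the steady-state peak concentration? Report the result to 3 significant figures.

78.1 mg/L

Fraction remaining after one interval: e^(−kτ) = e^(−0.02690 × 48.0) = 0.2749
R = 1 / (1 − 0.2749) = 1.379
Css,max = 56.6 × 1.379 ≈ 78.1 mg/L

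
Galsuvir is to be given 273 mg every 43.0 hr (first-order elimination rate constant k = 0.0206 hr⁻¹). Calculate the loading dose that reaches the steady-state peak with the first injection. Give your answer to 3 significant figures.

465 mg

Accumulation ratio R = 1 / (1 − e^(−kτ)) = 1 / (1 − e^(−0.02060×43.0)) = 1 / (1 − 0.4124) = 1.702
Loading dose = maintenance dose × R = 273 × 1.702 ≈ 465 mg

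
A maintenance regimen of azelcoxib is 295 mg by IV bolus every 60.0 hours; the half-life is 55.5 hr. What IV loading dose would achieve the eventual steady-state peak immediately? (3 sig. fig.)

k = ln 2 / 55.5 = 0.01249 hr⁻¹
Accumulation ratio R = 1 / (1 − e^(−kτ)) = 1 / (1 − e^(−0.01249×60.0)) = 1 / (1 − 0.4727) = 1.896
Loading dose = maintenance dose × R = 295 × 1.896 ≈ 559 mg

559 mg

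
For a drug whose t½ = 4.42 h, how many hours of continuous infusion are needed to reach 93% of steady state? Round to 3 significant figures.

k = ln 2 / 4.42 = 0.1568 h⁻¹
f = 1 − e^(−kt)  ⇒  t = −ln(1 − f) / k
t = −ln(1 − 0.93) / 0.1568 = 2.659 / 0.1568 ≈ 17.0 hours

17.0 hours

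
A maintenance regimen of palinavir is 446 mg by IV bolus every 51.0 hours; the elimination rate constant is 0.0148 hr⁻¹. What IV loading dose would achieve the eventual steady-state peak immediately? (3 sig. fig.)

842 mg

Accumulation ratio R = 1 / (1 − e^(−kτ)) = 1 / (1 − e^(−0.01480×51.0)) = 1 / (1 − 0.4701) = 1.887
Loading dose = maintenance dose × R = 446 × 1.887 ≈ 842 mg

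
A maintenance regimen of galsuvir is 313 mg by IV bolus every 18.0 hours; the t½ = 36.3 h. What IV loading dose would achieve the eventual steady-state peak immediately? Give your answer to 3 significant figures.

1080 mg

k = ln 2 / 36.3 = 0.01909 h⁻¹
Accumulation ratio R = 1 / (1 − e^(−kτ)) = 1 / (1 − e^(−0.01909×18.0)) = 1 / (1 − 0.7091) = 3.438
Loading dose = maintenance dose × R = 313 × 3.438 ≈ 1080 mg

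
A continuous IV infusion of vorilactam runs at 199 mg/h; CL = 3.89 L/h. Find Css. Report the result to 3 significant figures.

51.2 µg/mL

Css = infusion rate / CL = 199 / 3.89 ≈ 51.2 µg/mL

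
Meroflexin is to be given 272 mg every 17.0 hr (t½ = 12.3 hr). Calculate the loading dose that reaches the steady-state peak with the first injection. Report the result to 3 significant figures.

441 mg

k = ln 2 / 12.3 = 0.05635 hr⁻¹
Accumulation ratio R = 1 / (1 − e^(−kτ)) = 1 / (1 − e^(−0.05635×17.0)) = 1 / (1 − 0.3837) = 1.622
Loading dose = maintenance dose × R = 272 × 1.622 ≈ 441 mg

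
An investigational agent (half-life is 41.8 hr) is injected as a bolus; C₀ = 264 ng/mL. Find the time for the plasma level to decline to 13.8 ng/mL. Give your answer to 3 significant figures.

k = ln 2 / 41.8 = 0.01658 hr⁻¹
C(t) = C₀ e^(−kt)  ⇒  t = ln(C₀/C) / k
t = ln(264/13.8) / 0.01658 = 2.951 / 0.01658 ≈ 178 hours

178 hours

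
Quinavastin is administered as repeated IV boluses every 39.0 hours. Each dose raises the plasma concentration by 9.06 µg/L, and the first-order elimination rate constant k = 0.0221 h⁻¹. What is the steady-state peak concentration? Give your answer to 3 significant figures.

Fraction remaining after one interval: e^(−kτ) = e^(−0.02210 × 39.0) = 0.4224
R = 1 / (1 − 0.4224) = 1.731
Css,max = 9.06 × 1.731 ≈ 15.7 µg/L

15.7 µg/L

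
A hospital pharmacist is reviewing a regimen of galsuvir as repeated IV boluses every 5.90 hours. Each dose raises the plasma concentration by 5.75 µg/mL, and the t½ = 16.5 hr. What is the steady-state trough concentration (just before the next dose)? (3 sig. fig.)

20.4 µg/mL

k = ln 2 / 16.5 = 0.04201 hr⁻¹
Fraction remaining after one interval: e^(−kτ) = e^(−0.04201 × 5.90) = 0.7805
R = 1 / (1 − 0.7805) = 4.555
Css,max = 5.75 × 4.555 = 26.19 µg/mL
Css,min = Css,max × e^(−kτ) = 26.19 × 0.7805 ≈ 20.4 µg/mL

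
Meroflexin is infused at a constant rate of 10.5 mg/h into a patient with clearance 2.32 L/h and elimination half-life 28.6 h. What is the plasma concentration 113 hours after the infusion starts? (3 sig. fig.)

Css = rate / CL = 10.5 / 2.32 = 4.526 mg/L
k = ln 2 / 28.6 = 0.02424 h⁻¹
C(t) = Css (1 − e^(−kt)) = 4.526 × (1 − e^(−2.739)) = 4.526 × 0.9353 ≈ 4.23 mg/L

4.23 mg/L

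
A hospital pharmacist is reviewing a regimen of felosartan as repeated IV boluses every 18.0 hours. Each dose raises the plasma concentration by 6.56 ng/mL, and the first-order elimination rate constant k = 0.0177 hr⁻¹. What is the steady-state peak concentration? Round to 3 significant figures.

24.0 ng/mL

Fraction remaining after one interval: e^(−kτ) = e^(−0.01770 × 18.0) = 0.7272
R = 1 / (1 − 0.7272) = 3.665
Css,max = 6.56 × 3.665 ≈ 24.0 ng/mL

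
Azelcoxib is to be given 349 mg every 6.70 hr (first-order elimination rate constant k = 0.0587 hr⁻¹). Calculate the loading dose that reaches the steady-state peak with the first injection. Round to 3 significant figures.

Accumulation ratio R = 1 / (1 − e^(−kτ)) = 1 / (1 − e^(−0.05870×6.70)) = 1 / (1 − 0.6748) = 3.075
Loading dose = maintenance dose × R = 349 × 3.075 ≈ 1070 mg

1070 mg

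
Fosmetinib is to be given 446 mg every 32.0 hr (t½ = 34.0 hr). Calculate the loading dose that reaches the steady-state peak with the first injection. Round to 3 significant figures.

k = ln 2 / 34.0 = 0.02039 hr⁻¹
Accumulation ratio R = 1 / (1 − e^(−kτ)) = 1 / (1 − e^(−0.02039×32.0)) = 1 / (1 − 0.5208) = 2.087
Loading dose = maintenance dose × R = 446 × 2.087 ≈ 931 mg

931 mg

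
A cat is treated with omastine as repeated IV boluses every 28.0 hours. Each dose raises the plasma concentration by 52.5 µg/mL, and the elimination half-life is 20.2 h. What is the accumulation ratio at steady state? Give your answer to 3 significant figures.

1.62

k = ln 2 / 20.2 = 0.03431 h⁻¹
Fraction remaining after one interval: e^(−kτ) = e^(−0.03431 × 28.0) = 0.3826
R = 1 / (1 − 0.3826) = 1 / 0.6174 ≈ 1.62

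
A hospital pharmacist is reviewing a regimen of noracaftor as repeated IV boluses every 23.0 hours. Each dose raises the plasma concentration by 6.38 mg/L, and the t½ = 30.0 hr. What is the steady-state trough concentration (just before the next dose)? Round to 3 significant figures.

9.10 mg/L

k = ln 2 / 30.0 = 0.02310 hr⁻¹
Fraction remaining after one interval: e^(−kτ) = e^(−0.02310 × 23.0) = 0.5878
R = 1 / (1 − 0.5878) = 2.426
Css,max = 6.38 × 2.426 = 15.48 mg/L
Css,min = Css,max × e^(−kτ) = 15.48 × 0.5878 ≈ 9.10 mg/L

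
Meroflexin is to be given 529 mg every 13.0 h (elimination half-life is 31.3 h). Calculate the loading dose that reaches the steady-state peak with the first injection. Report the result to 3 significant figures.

k = ln 2 / 31.3 = 0.02215 h⁻¹
Accumulation ratio R = 1 / (1 − e^(−kτ)) = 1 / (1 − e^(−0.02215×13.0)) = 1 / (1 − 0.7498) = 3.998
Loading dose = maintenance dose × R = 529 × 3.998 ≈ 2110 mg

2110 mg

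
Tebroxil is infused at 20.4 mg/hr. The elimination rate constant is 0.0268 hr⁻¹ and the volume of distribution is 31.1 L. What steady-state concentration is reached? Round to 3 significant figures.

24.5 µg/mL

CL = k · V = 0.0268 × 31.1 = 0.8335 L/hr
Css = rate / CL = 20.4 / 0.8335 ≈ 24.5 µg/mL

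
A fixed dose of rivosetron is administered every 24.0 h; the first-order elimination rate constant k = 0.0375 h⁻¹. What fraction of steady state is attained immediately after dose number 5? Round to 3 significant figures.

f_n = 1 − e^(−nkτ) = 1 − e^(−5 × 0.03750 × 24.0) = 1 − e^(−4.500) = 1 − 0.01111 ≈ 0.989

0.989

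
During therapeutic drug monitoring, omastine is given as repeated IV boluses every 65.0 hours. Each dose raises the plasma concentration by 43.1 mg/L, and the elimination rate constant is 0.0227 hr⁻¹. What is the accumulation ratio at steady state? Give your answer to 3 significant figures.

1.30

Fraction remaining after one interval: e^(−kτ) = e^(−0.02270 × 65.0) = 0.2287
R = 1 / (1 − 0.2287) = 1 / 0.7713 ≈ 1.30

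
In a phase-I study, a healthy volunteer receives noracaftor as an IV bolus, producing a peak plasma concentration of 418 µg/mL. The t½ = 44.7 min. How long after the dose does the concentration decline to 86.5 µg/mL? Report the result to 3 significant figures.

k = ln 2 / 44.7 = 0.01551 min⁻¹
C(t) = C₀ e^(−kt)  ⇒  t = ln(C₀/C) / k
t = ln(418/86.5) / 0.01551 = 1.575 / 0.01551 ≈ 102 minutes

102 minutes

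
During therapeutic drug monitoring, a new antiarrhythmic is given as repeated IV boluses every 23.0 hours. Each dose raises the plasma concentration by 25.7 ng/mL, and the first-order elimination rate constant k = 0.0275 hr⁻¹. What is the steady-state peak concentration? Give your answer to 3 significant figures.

Fraction remaining after one interval: e^(−kτ) = e^(−0.02750 × 23.0) = 0.5313
R = 1 / (1 − 0.5313) = 2.133
Css,max = 25.7 × 2.133 ≈ 54.8 ng/mL

54.8 ng/mL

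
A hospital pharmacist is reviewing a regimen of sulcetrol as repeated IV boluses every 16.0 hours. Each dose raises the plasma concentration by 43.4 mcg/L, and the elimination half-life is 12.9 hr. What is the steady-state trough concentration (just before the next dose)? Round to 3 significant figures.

k = ln 2 / 12.9 = 0.05373 hr⁻¹
Fraction remaining after one interval: e^(−kτ) = e^(−0.05373 × 16.0) = 0.4233
R = 1 / (1 − 0.4233) = 1.734
Css,max = 43.4 × 1.734 = 75.25 mcg/L
Css,min = Css,max × e^(−kτ) = 75.25 × 0.4233 ≈ 31.9 mcg/L

31.9 mcg/L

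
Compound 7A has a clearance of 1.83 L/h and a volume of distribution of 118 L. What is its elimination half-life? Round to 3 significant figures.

44.7 hours

k = CL / V = 1.83 / 118 = 0.01551 h⁻¹
t½ = ln 2 / k = ln 2 / 0.01551 ≈ 44.7 hours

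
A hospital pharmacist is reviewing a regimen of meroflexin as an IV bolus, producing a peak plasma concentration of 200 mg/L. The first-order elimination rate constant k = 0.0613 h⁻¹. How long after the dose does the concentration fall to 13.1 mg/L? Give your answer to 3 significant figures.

C(t) = C₀ e^(−kt)  ⇒  t = ln(C₀/C) / k
t = ln(200/13.1) / 0.06130 = 2.726 / 0.06130 ≈ 44.5 hours

44.5 hours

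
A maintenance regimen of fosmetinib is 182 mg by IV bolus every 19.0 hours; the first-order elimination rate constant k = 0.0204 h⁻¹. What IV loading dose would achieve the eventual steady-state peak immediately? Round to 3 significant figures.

566 mg

Accumulation ratio R = 1 / (1 − e^(−kτ)) = 1 / (1 − e^(−0.02040×19.0)) = 1 / (1 − 0.6787) = 3.112
Loading dose = maintenance dose × R = 182 × 3.112 ≈ 566 mg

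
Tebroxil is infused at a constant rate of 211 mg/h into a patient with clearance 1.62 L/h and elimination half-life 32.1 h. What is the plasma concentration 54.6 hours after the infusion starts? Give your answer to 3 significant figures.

Css = rate / CL = 211 / 1.62 = 130.2 mg/L
k = ln 2 / 32.1 = 0.02159 h⁻¹
C(t) = Css (1 − e^(−kt)) = 130.2 × (1 − e^(−1.179)) = 130.2 × 0.6924 ≈ 90.2 mg/L

90.2 mg/L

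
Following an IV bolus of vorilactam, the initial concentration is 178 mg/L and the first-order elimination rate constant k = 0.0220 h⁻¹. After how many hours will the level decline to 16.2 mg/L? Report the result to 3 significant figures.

C(t) = C₀ e^(−kt)  ⇒  t = ln(C₀/C) / k
t = ln(178/16.2) / 0.02200 = 2.397 / 0.02200 ≈ 109 hours

109 hours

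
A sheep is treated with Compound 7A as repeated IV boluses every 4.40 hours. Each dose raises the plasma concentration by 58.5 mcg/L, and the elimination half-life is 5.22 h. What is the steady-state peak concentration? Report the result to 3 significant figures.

132 mcg/L

k = ln 2 / 5.22 = 0.1328 h⁻¹
Fraction remaining after one interval: e^(−kτ) = e^(−0.1328 × 4.40) = 0.5575
R = 1 / (1 − 0.5575) = 2.260
Css,max = 58.5 × 2.260 ≈ 132 mcg/L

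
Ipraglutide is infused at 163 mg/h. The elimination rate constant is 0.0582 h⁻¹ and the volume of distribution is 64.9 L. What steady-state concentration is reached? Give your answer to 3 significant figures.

CL = k · V = 0.0582 × 64.9 = 3.777 L/h
Css = rate / CL = 163 / 3.777 ≈ 43.2 µg/mL

43.2 µg/mL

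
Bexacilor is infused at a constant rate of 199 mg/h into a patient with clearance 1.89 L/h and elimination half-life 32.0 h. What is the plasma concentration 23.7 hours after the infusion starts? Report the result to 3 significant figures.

Css = rate / CL = 199 / 1.89 = 105.3 mg/L
k = ln 2 / 32.0 = 0.02166 h⁻¹
C(t) = Css (1 − e^(−kt)) = 105.3 × (1 − e^(−0.5134)) = 105.3 × 0.4015 ≈ 42.3 mg/L

42.3 mg/L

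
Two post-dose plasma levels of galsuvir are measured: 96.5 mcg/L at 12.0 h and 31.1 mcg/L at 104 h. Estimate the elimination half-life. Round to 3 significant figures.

56.3 hours

k = ln(C₁/C₂) / (t₂ − t₁) = ln(96.5/31.1) / (104 − 12.0)
  = 1.132 / 92.00 = 0.01231 h⁻¹
t½ = ln 2 / k = ln 2 / 0.01231 ≈ 56.3 hours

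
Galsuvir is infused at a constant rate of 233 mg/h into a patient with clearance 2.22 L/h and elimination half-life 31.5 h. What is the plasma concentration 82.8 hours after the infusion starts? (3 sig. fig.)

Css = rate / CL = 233 / 2.22 = 105.0 µg/mL
k = ln 2 / 31.5 = 0.02200 h⁻¹
C(t) = Css (1 − e^(−kt)) = 105.0 × (1 − e^(−1.822)) = 105.0 × 0.8383 ≈ 88.0 µg/mL

88.0 µg/mL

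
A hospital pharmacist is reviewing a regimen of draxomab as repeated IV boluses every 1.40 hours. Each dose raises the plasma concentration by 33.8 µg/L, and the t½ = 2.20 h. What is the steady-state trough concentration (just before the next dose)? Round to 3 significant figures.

k = ln 2 / 2.20 = 0.3151 h⁻¹
Fraction remaining after one interval: e^(−kτ) = e^(−0.3151 × 1.40) = 0.6433
R = 1 / (1 − 0.6433) = 2.804
Css,max = 33.8 × 2.804 = 94.77 µg/L
Css,min = Css,max × e^(−kτ) = 94.77 × 0.6433 ≈ 61.0 µg/L

61.0 µg/L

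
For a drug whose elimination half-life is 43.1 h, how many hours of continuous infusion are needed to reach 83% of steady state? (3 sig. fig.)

110 hours

k = ln 2 / 43.1 = 0.01608 h⁻¹
f = 1 − e^(−kt)  ⇒  t = −ln(1 − f) / k
t = −ln(1 − 0.83) / 0.01608 = 1.772 / 0.01608 ≈ 110 hours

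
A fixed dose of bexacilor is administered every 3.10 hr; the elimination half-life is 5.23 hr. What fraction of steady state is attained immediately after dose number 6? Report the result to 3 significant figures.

k = ln 2 / 5.23 = 0.1325 hr⁻¹
f_n = 1 − e^(−nkτ) = 1 − e^(−6 × 0.1325 × 3.10) = 1 − e^(−2.465) = 1 − 0.08500 ≈ 0.915

0.915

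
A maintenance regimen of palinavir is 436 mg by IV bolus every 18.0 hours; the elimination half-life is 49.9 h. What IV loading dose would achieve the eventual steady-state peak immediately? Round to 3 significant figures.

1970 mg

k = ln 2 / 49.9 = 0.01389 h⁻¹
Accumulation ratio R = 1 / (1 − e^(−kτ)) = 1 / (1 − e^(−0.01389×18.0)) = 1 / (1 − 0.7788) = 4.520
Loading dose = maintenance dose × R = 436 × 4.520 ≈ 1970 mg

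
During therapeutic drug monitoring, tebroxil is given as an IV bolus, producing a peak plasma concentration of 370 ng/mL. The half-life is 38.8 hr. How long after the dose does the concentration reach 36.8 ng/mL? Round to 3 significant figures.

129 hours

k = ln 2 / 38.8 = 0.01786 hr⁻¹
C(t) = C₀ e^(−kt)  ⇒  t = ln(C₀/C) / k
t = ln(370/36.8) / 0.01786 = 2.308 / 0.01786 ≈ 129 hours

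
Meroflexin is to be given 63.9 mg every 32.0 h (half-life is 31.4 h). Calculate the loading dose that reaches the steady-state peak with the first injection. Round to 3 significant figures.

k = ln 2 / 31.4 = 0.02207 h⁻¹
Accumulation ratio R = 1 / (1 − e^(−kτ)) = 1 / (1 − e^(−0.02207×32.0)) = 1 / (1 − 0.4934) = 1.974
Loading dose = maintenance dose × R = 63.9 × 1.974 ≈ 126 mg

126 mg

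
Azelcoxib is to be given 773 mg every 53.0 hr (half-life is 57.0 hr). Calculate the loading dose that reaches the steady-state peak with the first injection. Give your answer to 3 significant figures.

1630 mg

k = ln 2 / 57.0 = 0.01216 hr⁻¹
Accumulation ratio R = 1 / (1 − e^(−kτ)) = 1 / (1 − e^(−0.01216×53.0)) = 1 / (1 − 0.5249) = 2.105
Loading dose = maintenance dose × R = 773 × 2.105 ≈ 1630 mg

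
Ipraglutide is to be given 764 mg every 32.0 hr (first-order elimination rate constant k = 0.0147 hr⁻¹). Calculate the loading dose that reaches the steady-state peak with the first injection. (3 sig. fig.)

Accumulation ratio R = 1 / (1 − e^(−kτ)) = 1 / (1 − e^(−0.01470×32.0)) = 1 / (1 − 0.6248) = 2.665
Loading dose = maintenance dose × R = 764 × 2.665 ≈ 2040 mg

2040 mg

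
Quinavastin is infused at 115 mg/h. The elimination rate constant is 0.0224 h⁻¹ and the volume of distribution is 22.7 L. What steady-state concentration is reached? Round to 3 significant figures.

226 mg/L

CL = k · V = 0.0224 × 22.7 = 0.5085 L/h
Css = rate / CL = 115 / 0.5085 ≈ 226 mg/L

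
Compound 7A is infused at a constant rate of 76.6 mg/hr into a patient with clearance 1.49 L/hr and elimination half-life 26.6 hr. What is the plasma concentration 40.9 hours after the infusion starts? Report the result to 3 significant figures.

33.7 mg/L

Css = rate / CL = 76.6 / 1.49 = 51.41 mg/L
k = ln 2 / 26.6 = 0.02606 hr⁻¹
C(t) = Css (1 − e^(−kt)) = 51.41 × (1 − e^(−1.066)) = 51.41 × 0.6555 ≈ 33.7 mg/L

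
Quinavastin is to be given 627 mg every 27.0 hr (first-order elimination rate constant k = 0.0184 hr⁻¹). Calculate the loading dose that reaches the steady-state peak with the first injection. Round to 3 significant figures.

1600 mg

Accumulation ratio R = 1 / (1 − e^(−kτ)) = 1 / (1 − e^(−0.01840×27.0)) = 1 / (1 − 0.6085) = 2.554
Loading dose = maintenance dose × R = 627 × 2.554 ≈ 1600 mg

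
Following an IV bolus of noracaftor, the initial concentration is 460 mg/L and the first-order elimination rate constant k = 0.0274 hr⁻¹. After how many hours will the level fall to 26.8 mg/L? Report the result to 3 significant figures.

104 hours

C(t) = C₀ e^(−kt)  ⇒  t = ln(C₀/C) / k
t = ln(460/26.8) / 0.02740 = 2.843 / 0.02740 ≈ 104 hours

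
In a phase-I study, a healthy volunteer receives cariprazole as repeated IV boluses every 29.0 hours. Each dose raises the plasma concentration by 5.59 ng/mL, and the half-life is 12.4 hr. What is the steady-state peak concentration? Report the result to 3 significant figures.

k = ln 2 / 12.4 = 0.05590 hr⁻¹
Fraction remaining after one interval: e^(−kτ) = e^(−0.05590 × 29.0) = 0.1977
R = 1 / (1 − 0.1977) = 1.246
Css,max = 5.59 × 1.246 ≈ 6.97 ng/mL

6.97 ng/mL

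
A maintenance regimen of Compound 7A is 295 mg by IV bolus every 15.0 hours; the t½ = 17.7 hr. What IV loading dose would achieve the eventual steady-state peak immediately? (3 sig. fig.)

k = ln 2 / 17.7 = 0.03916 hr⁻¹
Accumulation ratio R = 1 / (1 − e^(−kτ)) = 1 / (1 − e^(−0.03916×15.0)) = 1 / (1 − 0.5558) = 2.251
Loading dose = maintenance dose × R = 295 × 2.251 ≈ 664 mg

664 mg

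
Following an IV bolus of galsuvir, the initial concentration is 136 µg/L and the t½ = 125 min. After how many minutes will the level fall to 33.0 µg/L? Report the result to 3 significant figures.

k = ln 2 / 125 = 0.005545 min⁻¹
C(t) = C₀ e^(−kt)  ⇒  t = ln(C₀/C) / k
t = ln(136/33.0) / 0.005545 = 1.416 / 0.005545 ≈ 255 minutes

255 minutes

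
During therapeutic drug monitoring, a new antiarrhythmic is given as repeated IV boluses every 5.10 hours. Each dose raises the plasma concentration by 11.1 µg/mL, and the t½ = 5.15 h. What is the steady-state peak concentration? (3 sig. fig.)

22.4 µg/mL

k = ln 2 / 5.15 = 0.1346 h⁻¹
Fraction remaining after one interval: e^(−kτ) = e^(−0.1346 × 5.10) = 0.5034
R = 1 / (1 − 0.5034) = 2.014
Css,max = 11.1 × 2.014 ≈ 22.4 µg/mL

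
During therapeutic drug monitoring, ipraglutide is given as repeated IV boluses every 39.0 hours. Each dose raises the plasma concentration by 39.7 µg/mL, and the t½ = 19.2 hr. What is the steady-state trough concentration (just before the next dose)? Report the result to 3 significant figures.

k = ln 2 / 19.2 = 0.03610 hr⁻¹
Fraction remaining after one interval: e^(−kτ) = e^(−0.03610 × 39.0) = 0.2446
R = 1 / (1 − 0.2446) = 1.324
Css,max = 39.7 × 1.324 = 52.56 µg/mL
Css,min = Css,max × e^(−kτ) = 52.56 × 0.2446 ≈ 12.9 µg/mL

12.9 µg/mL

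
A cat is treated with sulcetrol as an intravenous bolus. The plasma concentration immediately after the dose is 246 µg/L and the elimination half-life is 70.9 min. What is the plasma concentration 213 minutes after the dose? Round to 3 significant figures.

k = ln 2 / 70.9 = 0.009776 min⁻¹
C(t) = C₀ e^(−kt) = 246 × e^(−0.009776 × 213) = 246 × e^(−2.082) = 246 × 0.1246 ≈ 30.7 µg/L

30.7 µg/L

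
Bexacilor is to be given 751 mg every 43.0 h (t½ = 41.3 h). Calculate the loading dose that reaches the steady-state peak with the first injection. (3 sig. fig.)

k = ln 2 / 41.3 = 0.01678 h⁻¹
Accumulation ratio R = 1 / (1 − e^(−kτ)) = 1 / (1 − e^(−0.01678×43.0)) = 1 / (1 − 0.4859) = 1.945
Loading dose = maintenance dose × R = 751 × 1.945 ≈ 1460 mg

1460 mg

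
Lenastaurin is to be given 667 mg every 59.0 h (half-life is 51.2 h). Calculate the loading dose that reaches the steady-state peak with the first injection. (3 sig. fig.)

1210 mg

k = ln 2 / 51.2 = 0.01354 h⁻¹
Accumulation ratio R = 1 / (1 − e^(−kτ)) = 1 / (1 − e^(−0.01354×59.0)) = 1 / (1 − 0.4499) = 1.818
Loading dose = maintenance dose × R = 667 × 1.818 ≈ 1210 mg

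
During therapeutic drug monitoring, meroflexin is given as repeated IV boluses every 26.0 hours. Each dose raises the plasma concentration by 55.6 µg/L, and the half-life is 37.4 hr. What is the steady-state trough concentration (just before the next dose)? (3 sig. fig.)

k = ln 2 / 37.4 = 0.01853 hr⁻¹
Fraction remaining after one interval: e^(−kτ) = e^(−0.01853 × 26.0) = 0.6176
R = 1 / (1 − 0.6176) = 2.615
Css,max = 55.6 × 2.615 = 145.4 µg/L
Css,min = Css,max × e^(−kτ) = 145.4 × 0.6176 ≈ 89.8 µg/L

89.8 µg/L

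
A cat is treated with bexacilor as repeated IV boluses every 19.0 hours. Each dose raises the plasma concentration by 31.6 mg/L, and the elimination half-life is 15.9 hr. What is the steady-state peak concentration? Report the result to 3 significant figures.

k = ln 2 / 15.9 = 0.04359 hr⁻¹
Fraction remaining after one interval: e^(−kτ) = e^(−0.04359 × 19.0) = 0.4368
R = 1 / (1 − 0.4368) = 1.776
Css,max = 31.6 × 1.776 ≈ 56.1 mg/L

56.1 mg/L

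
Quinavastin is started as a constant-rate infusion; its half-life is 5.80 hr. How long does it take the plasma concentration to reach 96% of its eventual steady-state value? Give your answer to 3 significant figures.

k = ln 2 / 5.80 = 0.1195 hr⁻¹
f = 1 − e^(−kt)  ⇒  t = −ln(1 − f) / k
t = −ln(1 − 0.96) / 0.1195 = 3.219 / 0.1195 ≈ 26.9 hours

26.9 hours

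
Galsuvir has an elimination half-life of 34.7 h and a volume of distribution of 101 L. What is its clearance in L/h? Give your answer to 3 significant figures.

k = ln 2 / t½ = ln 2 / 34.7 = 0.01998 h⁻¹
CL = k · V = 0.01998 × 101 ≈ 2.02 L/h

2.02 L/h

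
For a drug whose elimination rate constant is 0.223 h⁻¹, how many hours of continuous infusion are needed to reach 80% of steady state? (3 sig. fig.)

f = 1 − e^(−kt)  ⇒  t = −ln(1 − f) / k
t = −ln(1 − 0.8) / 0.2230 = 1.609 / 0.2230 ≈ 7.22 hours

7.22 hours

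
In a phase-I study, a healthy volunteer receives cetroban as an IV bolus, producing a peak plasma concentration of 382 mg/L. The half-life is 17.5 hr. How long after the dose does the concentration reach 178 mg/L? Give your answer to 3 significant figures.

k = ln 2 / 17.5 = 0.03961 hr⁻¹
C(t) = C₀ e^(−kt)  ⇒  t = ln(C₀/C) / k
t = ln(382/178) / 0.03961 = 0.7636 / 0.03961 ≈ 19.3 hours

19.3 hours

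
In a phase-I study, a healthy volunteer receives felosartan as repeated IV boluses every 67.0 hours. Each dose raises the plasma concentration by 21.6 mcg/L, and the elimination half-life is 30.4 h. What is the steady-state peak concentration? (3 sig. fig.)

k = ln 2 / 30.4 = 0.02280 h⁻¹
Fraction remaining after one interval: e^(−kτ) = e^(−0.02280 × 67.0) = 0.2170
R = 1 / (1 − 0.2170) = 1.277
Css,max = 21.6 × 1.277 ≈ 27.6 mcg/L

27.6 mcg/L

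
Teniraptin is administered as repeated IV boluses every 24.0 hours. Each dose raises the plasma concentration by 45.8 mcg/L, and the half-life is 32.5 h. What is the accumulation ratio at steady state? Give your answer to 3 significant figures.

2.50

k = ln 2 / 32.5 = 0.02133 h⁻¹
Fraction remaining after one interval: e^(−kτ) = e^(−0.02133 × 24.0) = 0.5994
R = 1 / (1 − 0.5994) = 1 / 0.4006 ≈ 2.50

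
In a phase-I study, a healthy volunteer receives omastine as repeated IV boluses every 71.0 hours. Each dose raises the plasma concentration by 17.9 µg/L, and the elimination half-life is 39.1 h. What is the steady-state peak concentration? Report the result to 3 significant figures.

k = ln 2 / 39.1 = 0.01773 h⁻¹
Fraction remaining after one interval: e^(−kτ) = e^(−0.01773 × 71.0) = 0.2840
R = 1 / (1 − 0.2840) = 1.397
Css,max = 17.9 × 1.397 ≈ 25.0 µg/L

25.0 µg/L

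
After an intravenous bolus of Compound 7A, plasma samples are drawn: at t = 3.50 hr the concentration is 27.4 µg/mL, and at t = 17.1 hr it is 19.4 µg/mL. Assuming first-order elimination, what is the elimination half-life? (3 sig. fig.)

27.3 hours

k = ln(C₁/C₂) / (t₂ − t₁) = ln(27.4/19.4) / (17.1 − 3.50)
  = 0.3453 / 13.60 = 0.02539 hr⁻¹
t½ = ln 2 / k = ln 2 / 0.02539 ≈ 27.3 hours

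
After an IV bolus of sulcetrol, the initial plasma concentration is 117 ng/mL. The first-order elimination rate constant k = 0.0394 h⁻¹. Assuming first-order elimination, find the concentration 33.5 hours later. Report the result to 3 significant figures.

31.3 ng/mL

C(t) = C₀ e^(−kt) = 117 × e^(−0.03940 × 33.5) = 117 × e^(−1.320) = 117 × 0.2672 ≈ 31.3 ng/mL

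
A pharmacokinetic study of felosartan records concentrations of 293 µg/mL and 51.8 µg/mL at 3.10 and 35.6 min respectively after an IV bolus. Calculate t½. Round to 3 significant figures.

13.0 minutes

k = ln(C₁/C₂) / (t₂ − t₁) = ln(293/51.8) / (35.6 − 3.10)
  = 1.733 / 32.50 = 0.05332 min⁻¹
t½ = ln 2 / k = ln 2 / 0.05332 ≈ 13.0 minutes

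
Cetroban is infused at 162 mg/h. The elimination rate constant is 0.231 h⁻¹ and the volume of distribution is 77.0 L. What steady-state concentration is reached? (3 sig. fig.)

9.11 mg/L

CL = k · V = 0.231 × 77.0 = 17.79 L/h
Css = rate / CL = 162 / 17.79 ≈ 9.11 mg/L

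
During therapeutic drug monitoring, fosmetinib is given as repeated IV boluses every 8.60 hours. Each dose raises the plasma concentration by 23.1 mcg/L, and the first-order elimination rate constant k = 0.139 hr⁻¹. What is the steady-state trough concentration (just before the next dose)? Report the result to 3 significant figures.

Fraction remaining after one interval: e^(−kτ) = e^(−0.1390 × 8.60) = 0.3026
R = 1 / (1 − 0.3026) = 1.434
Css,max = 23.1 × 1.434 = 33.12 mcg/L
Css,min = Css,max × e^(−kτ) = 33.12 × 0.3026 ≈ 10.0 mcg/L

10.0 mcg/L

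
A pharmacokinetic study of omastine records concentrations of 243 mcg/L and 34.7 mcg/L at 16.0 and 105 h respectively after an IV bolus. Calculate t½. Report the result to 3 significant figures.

31.7 hours

k = ln(C₁/C₂) / (t₂ − t₁) = ln(243/34.7) / (105 − 16.0)
  = 1.946 / 89.00 = 0.02187 h⁻¹
t½ = ln 2 / k = ln 2 / 0.02187 ≈ 31.7 hours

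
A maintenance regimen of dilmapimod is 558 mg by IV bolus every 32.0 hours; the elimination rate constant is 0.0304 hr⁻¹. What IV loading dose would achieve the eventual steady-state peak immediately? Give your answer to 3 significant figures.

897 mg

Accumulation ratio R = 1 / (1 − e^(−kτ)) = 1 / (1 − e^(−0.03040×32.0)) = 1 / (1 − 0.3780) = 1.608
Loading dose = maintenance dose × R = 558 × 1.608 ≈ 897 mg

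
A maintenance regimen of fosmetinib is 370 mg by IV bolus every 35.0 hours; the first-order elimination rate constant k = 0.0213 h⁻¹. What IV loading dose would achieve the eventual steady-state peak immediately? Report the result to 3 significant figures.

704 mg

Accumulation ratio R = 1 / (1 − e^(−kτ)) = 1 / (1 − e^(−0.02130×35.0)) = 1 / (1 − 0.4745) = 1.903
Loading dose = maintenance dose × R = 370 × 1.903 ≈ 704 mg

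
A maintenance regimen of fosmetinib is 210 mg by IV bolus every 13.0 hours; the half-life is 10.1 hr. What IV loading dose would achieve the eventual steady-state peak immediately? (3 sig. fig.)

356 mg

k = ln 2 / 10.1 = 0.06863 hr⁻¹
Accumulation ratio R = 1 / (1 − e^(−kτ)) = 1 / (1 − e^(−0.06863×13.0)) = 1 / (1 − 0.4098) = 1.694
Loading dose = maintenance dose × R = 210 × 1.694 ≈ 356 mg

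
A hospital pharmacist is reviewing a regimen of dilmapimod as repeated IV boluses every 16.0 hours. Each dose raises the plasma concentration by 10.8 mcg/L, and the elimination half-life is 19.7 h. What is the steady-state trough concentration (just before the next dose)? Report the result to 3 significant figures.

14.3 mcg/L

k = ln 2 / 19.7 = 0.03519 h⁻¹
Fraction remaining after one interval: e^(−kτ) = e^(−0.03519 × 16.0) = 0.5695
R = 1 / (1 − 0.5695) = 2.323
Css,max = 10.8 × 2.323 = 25.09 mcg/L
Css,min = Css,max × e^(−kτ) = 25.09 × 0.5695 ≈ 14.3 mcg/L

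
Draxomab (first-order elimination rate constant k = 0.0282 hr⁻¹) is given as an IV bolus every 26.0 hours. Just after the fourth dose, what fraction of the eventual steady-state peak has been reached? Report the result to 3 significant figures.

0.947

f_n = 1 − e^(−nkτ) = 1 − e^(−4 × 0.02820 × 26.0) = 1 − e^(−2.933) = 1 − 0.05325 ≈ 0.947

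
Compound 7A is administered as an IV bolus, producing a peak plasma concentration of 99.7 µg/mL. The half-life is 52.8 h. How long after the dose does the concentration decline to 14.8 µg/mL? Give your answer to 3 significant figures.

145 hours

k = ln 2 / 52.8 = 0.01313 h⁻¹
C(t) = C₀ e^(−kt)  ⇒  t = ln(C₀/C) / k
t = ln(99.7/14.8) / 0.01313 = 1.908 / 0.01313 ≈ 145 hours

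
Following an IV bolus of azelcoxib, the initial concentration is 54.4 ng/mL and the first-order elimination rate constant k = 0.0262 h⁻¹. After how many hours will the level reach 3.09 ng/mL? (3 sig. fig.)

109 hours

C(t) = C₀ e^(−kt)  ⇒  t = ln(C₀/C) / k
t = ln(54.4/3.09) / 0.02620 = 2.868 / 0.02620 ≈ 109 hours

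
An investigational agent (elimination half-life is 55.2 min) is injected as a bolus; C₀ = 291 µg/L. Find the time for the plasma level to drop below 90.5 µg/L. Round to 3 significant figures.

k = ln 2 / 55.2 = 0.01256 min⁻¹
C(t) = C₀ e^(−kt)  ⇒  t = ln(C₀/C) / k
t = ln(291/90.5) / 0.01256 = 1.168 / 0.01256 ≈ 93.0 minutes

93.0 minutes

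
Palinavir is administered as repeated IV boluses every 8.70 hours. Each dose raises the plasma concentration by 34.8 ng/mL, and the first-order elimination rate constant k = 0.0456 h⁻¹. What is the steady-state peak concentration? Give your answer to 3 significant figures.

Fraction remaining after one interval: e^(−kτ) = e^(−0.04560 × 8.70) = 0.6725
R = 1 / (1 − 0.6725) = 3.054
Css,max = 34.8 × 3.054 ≈ 106 ng/mL

106 ng/mL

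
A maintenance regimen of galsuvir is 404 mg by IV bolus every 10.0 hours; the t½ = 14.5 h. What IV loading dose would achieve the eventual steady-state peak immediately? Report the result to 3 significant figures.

k = ln 2 / 14.5 = 0.04780 h⁻¹
Accumulation ratio R = 1 / (1 − e^(−kτ)) = 1 / (1 − e^(−0.04780×10.0)) = 1 / (1 − 0.6200) = 2.632
Loading dose = maintenance dose × R = 404 × 2.632 ≈ 1060 mg

1060 mg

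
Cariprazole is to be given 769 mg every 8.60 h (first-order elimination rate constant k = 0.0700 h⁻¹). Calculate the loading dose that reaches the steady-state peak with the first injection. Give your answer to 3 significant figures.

1700 mg

Accumulation ratio R = 1 / (1 − e^(−kτ)) = 1 / (1 − e^(−0.07000×8.60)) = 1 / (1 − 0.5477) = 2.211
Loading dose = maintenance dose × R = 769 × 2.211 ≈ 1700 mg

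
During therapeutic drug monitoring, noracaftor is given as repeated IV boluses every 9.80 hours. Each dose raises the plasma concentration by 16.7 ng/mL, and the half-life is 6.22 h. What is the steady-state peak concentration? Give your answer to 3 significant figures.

25.1 ng/mL

k = ln 2 / 6.22 = 0.1114 h⁻¹
Fraction remaining after one interval: e^(−kτ) = e^(−0.1114 × 9.80) = 0.3355
R = 1 / (1 − 0.3355) = 1.505
Css,max = 16.7 × 1.505 ≈ 25.1 ng/mL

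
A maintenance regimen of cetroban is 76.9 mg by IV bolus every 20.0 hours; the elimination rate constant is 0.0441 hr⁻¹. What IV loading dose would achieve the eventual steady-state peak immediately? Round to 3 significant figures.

131 mg

Accumulation ratio R = 1 / (1 − e^(−kτ)) = 1 / (1 − e^(−0.04410×20.0)) = 1 / (1 − 0.4140) = 1.706
Loading dose = maintenance dose × R = 76.9 × 1.706 ≈ 131 mg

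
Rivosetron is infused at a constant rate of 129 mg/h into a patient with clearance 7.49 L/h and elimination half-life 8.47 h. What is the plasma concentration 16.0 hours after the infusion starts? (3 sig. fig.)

12.6 mg/L

Css = rate / CL = 129 / 7.49 = 17.22 mg/L
k = ln 2 / 8.47 = 0.08184 h⁻¹
C(t) = Css (1 − e^(−kt)) = 17.22 × (1 − e^(−1.309)) = 17.22 × 0.7300 ≈ 12.6 mg/L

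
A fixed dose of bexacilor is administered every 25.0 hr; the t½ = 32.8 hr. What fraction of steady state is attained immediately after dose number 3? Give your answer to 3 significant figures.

0.795

k = ln 2 / 32.8 = 0.02113 hr⁻¹
f_n = 1 − e^(−nkτ) = 1 − e^(−3 × 0.02113 × 25.0) = 1 − e^(−1.585) = 1 − 0.2050 ≈ 0.795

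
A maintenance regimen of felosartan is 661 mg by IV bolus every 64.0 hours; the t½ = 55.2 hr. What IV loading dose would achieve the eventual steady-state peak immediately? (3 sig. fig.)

1200 mg

k = ln 2 / 55.2 = 0.01256 hr⁻¹
Accumulation ratio R = 1 / (1 − e^(−kτ)) = 1 / (1 − e^(−0.01256×64.0)) = 1 / (1 − 0.4477) = 1.811
Loading dose = maintenance dose × R = 661 × 1.811 ≈ 1200 mg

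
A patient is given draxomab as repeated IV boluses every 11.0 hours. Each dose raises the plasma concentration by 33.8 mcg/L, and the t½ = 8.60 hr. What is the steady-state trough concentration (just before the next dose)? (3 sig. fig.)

23.7 mcg/L

k = ln 2 / 8.60 = 0.08060 hr⁻¹
Fraction remaining after one interval: e^(−kτ) = e^(−0.08060 × 11.0) = 0.4121
R = 1 / (1 − 0.4121) = 1.701
Css,max = 33.8 × 1.701 = 57.49 mcg/L
Css,min = Css,max × e^(−kτ) = 57.49 × 0.4121 ≈ 23.7 mcg/L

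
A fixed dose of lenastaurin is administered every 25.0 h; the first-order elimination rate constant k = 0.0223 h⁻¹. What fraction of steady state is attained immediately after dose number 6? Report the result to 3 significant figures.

0.965

f_n = 1 − e^(−nkτ) = 1 − e^(−6 × 0.02230 × 25.0) = 1 − e^(−3.345) = 1 − 0.03526 ≈ 0.965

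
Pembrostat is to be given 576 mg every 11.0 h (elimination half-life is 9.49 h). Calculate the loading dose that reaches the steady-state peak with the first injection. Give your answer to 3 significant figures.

1040 mg

k = ln 2 / 9.49 = 0.07304 h⁻¹
Accumulation ratio R = 1 / (1 − e^(−kτ)) = 1 / (1 − e^(−0.07304×11.0)) = 1 / (1 − 0.4478) = 1.811
Loading dose = maintenance dose × R = 576 × 1.811 ≈ 1040 mg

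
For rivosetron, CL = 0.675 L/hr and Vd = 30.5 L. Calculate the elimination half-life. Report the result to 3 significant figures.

31.3 hours

k = CL / V = 0.675 / 30.5 = 0.02213 hr⁻¹
t½ = ln 2 / k = ln 2 / 0.02213 ≈ 31.3 hours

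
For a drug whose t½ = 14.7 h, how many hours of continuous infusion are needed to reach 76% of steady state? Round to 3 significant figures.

k = ln 2 / 14.7 = 0.04715 h⁻¹
f = 1 − e^(−kt)  ⇒  t = −ln(1 − f) / k
t = −ln(1 − 0.76) / 0.04715 = 1.427 / 0.04715 ≈ 30.3 hours

30.3 hours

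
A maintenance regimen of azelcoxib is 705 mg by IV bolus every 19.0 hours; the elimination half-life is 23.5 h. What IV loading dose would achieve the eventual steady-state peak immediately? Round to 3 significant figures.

k = ln 2 / 23.5 = 0.02950 h⁻¹
Accumulation ratio R = 1 / (1 − e^(−kτ)) = 1 / (1 − e^(−0.02950×19.0)) = 1 / (1 − 0.5710) = 2.331
Loading dose = maintenance dose × R = 705 × 2.331 ≈ 1640 mg

1640 mg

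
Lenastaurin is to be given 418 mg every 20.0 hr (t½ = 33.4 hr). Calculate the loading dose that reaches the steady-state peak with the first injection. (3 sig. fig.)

1230 mg

k = ln 2 / 33.4 = 0.02075 hr⁻¹
Accumulation ratio R = 1 / (1 − e^(−kτ)) = 1 / (1 − e^(−0.02075×20.0)) = 1 / (1 − 0.6603) = 2.944
Loading dose = maintenance dose × R = 418 × 2.944 ≈ 1230 mg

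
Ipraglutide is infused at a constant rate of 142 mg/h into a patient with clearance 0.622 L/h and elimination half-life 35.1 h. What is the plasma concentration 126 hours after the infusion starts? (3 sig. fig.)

209 µg/mL

Css = rate / CL = 142 / 0.622 = 228.3 µg/mL
k = ln 2 / 35.1 = 0.01975 h⁻¹
C(t) = Css (1 − e^(−kt)) = 228.3 × (1 − e^(−2.488)) = 228.3 × 0.9169 ≈ 209 µg/mL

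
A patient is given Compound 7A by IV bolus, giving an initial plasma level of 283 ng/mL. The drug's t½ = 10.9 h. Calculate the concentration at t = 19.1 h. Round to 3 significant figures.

k = ln 2 / 10.9 = 0.06359 h⁻¹
19.1 h is 1.752 half-lives, so C = 283 × (1/2)^1.752 = 283 × 0.2968 ≈ 84.0 ng/mL

84.0 ng/mL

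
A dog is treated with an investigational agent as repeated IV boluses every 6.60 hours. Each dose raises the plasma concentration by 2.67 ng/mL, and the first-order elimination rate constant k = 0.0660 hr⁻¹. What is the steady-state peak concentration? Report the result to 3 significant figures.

Fraction remaining after one interval: e^(−kτ) = e^(−0.06600 × 6.60) = 0.6469
R = 1 / (1 − 0.6469) = 2.832
Css,max = 2.67 × 2.832 ≈ 7.56 ng/mL

7.56 ng/mL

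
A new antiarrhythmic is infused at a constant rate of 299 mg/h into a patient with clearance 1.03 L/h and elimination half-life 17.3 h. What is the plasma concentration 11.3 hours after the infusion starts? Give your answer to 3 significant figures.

106 µg/mL

Css = rate / CL = 299 / 1.03 = 290.3 µg/mL
k = ln 2 / 17.3 = 0.04007 h⁻¹
C(t) = Css (1 − e^(−kt)) = 290.3 × (1 − e^(−0.4527)) = 290.3 × 0.3641 ≈ 106 µg/mL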